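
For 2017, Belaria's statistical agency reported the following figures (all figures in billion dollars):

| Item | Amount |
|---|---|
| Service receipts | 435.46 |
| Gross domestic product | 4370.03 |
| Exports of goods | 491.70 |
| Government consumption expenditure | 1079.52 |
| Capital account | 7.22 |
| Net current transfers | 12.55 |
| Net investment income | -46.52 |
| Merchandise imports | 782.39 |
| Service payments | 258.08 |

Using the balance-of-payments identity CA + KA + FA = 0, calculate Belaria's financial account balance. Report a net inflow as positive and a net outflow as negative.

140.06

Goods balance = 491.70 - 782.39 = -290.69
Services balance = 435.46 - 258.08 = 177.38
Trade balance (goods + services) = -290.69 + 177.38 = -113.31
Net primary income = -46.52
Net secondary income = 12.55
Current account = -113.31 + (-46.52) + 12.55 = -147.28
Financial account = -(-147.28 + 7.22) = 140.06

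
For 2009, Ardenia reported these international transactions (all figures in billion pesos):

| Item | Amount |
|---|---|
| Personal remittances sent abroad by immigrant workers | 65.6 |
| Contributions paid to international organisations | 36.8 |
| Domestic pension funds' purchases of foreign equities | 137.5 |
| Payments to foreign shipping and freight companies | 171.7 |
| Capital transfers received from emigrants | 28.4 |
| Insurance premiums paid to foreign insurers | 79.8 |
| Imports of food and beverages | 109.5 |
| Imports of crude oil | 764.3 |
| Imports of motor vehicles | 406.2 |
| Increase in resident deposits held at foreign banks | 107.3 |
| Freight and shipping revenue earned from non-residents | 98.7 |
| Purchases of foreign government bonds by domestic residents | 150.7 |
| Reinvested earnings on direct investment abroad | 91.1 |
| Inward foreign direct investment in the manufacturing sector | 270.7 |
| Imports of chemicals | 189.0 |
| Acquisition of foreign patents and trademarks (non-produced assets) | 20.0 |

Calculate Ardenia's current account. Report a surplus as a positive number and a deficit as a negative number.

-1633.1

Goods: -189.0 - 764.3 - 406.2 - 109.5 = -1469.0
Services: 98.7 - 171.7 - 79.8 = -152.8
Primary income: 91.1
Secondary income: -65.6 - 36.8 = -102.4
Current account = (-1469.0) + (-152.8) + 91.1 + (-102.4) = -1633.1
(Excluded from the current account — financial account: domestic pension funds' purchases of foreign equities 137.5, increase in resident deposits held at foreign banks 107.3, purchases of foreign government bonds by domestic residents 150.7, inward foreign direct investment in the manufacturing sector 270.7; capital account: capital transfers received from emigrants 28.4, acquisition of foreign patents and trademarks (non-produced assets) 20.0.)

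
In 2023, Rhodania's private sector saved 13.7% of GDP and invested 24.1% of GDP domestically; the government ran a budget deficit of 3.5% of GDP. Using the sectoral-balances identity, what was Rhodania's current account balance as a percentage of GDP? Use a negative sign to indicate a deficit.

-13.9

By the sectoral-balances identity, CA = (S_private - I) + (T - G).
Private balance = 13.7 - 24.1 = -10.4
Government balance (T - G) = -3.5
CA = -10.4 + (-3.5) = -13.9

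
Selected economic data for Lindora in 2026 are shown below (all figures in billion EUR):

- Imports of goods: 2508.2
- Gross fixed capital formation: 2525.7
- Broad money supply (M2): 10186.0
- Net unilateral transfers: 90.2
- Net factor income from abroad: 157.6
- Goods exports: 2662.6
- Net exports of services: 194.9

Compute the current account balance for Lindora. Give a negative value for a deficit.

Goods balance = 2662.6 - 2508.2 = 154.4
Services balance = 194.9
Trade balance (goods + services) = 154.4 + 194.9 = 349.3
Net primary income = 157.6
Net secondary income = 90.2
Current account = 349.3 + 157.6 + 90.2 = 597.1

597.1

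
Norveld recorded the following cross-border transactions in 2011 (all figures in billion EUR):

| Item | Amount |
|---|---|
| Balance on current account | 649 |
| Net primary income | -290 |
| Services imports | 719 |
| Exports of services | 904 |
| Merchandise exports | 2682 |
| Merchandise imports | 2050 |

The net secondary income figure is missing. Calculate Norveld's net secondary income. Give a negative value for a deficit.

Current account = goods balance + services balance + net primary income + net secondary income
Sum of the known components = 527
Net secondary income = CA - (known components) = 649 - 527 = 122

122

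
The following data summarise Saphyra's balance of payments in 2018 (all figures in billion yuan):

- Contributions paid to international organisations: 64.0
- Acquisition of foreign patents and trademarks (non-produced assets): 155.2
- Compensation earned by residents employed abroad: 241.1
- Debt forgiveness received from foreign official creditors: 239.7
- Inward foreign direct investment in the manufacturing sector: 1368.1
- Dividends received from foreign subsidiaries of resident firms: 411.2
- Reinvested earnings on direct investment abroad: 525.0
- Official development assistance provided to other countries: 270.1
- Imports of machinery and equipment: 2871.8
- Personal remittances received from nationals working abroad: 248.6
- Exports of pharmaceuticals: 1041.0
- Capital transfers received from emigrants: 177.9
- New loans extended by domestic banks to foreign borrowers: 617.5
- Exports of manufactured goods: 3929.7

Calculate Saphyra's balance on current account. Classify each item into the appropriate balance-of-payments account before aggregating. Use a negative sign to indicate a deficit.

3190.7

Goods: -2871.8 + 3929.7 + 1041.0 = 2098.9
Primary income: 241.1 + 525.0 + 411.2 = 1177.3
Secondary income: -64.0 - 270.1 + 248.6 = -85.5
Current account = 2098.9 + 1177.3 + (-85.5) = 3190.7
(Excluded from the current account — capital account: acquisition of foreign patents and trademarks (non-produced assets) 155.2, debt forgiveness received from foreign official creditors 239.7, capital transfers received from emigrants 177.9; financial account: inward foreign direct investment in the manufacturing sector 1368.1, new loans extended by domestic banks to foreign borrowers 617.5.)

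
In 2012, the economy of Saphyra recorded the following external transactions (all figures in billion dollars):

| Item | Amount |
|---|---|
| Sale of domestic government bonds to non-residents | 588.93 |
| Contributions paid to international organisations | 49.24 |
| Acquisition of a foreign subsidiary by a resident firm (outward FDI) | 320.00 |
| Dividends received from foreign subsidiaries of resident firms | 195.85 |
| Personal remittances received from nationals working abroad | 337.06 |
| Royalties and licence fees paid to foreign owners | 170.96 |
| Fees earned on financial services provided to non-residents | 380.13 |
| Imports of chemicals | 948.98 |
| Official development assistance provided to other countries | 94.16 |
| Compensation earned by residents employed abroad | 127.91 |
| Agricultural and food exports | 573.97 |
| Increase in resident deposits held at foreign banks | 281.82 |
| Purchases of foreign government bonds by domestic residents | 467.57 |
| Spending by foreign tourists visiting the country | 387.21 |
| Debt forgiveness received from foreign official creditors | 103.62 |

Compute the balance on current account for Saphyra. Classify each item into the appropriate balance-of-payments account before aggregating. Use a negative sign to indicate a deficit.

Goods: 573.97 - 948.98 = -375.01
Services: 380.13 + 387.21 - 170.96 = 596.38
Primary income: 195.85 + 127.91 = 323.76
Secondary income: -49.24 - 94.16 + 337.06 = 193.66
Current account = (-375.01) + 596.38 + 323.76 + 193.66 = 738.79
(Excluded from the current account — financial account: sale of domestic government bonds to non-residents 588.93, acquisition of a foreign subsidiary by a resident firm (outward FDI) 320.00, increase in resident deposits held at foreign banks 281.82, purchases of foreign government bonds by domestic residents 467.57; capital account: debt forgiveness received from foreign official creditors 103.62.)

738.79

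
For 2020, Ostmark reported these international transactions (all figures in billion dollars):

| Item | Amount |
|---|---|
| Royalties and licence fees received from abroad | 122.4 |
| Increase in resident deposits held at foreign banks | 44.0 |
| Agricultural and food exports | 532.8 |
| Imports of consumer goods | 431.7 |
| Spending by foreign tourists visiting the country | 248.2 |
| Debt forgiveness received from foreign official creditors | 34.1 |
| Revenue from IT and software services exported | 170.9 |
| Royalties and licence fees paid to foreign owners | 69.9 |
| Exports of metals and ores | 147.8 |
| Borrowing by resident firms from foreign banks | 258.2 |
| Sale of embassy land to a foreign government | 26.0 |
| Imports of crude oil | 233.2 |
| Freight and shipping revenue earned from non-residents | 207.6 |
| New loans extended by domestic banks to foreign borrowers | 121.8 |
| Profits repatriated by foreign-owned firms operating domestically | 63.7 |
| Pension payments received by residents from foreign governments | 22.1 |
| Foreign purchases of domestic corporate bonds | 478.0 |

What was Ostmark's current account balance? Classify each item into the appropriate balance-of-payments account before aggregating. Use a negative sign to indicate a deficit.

Goods: -233.2 + 147.8 - 431.7 + 532.8 = 15.7
Services: 248.2 + 170.9 + 122.4 - 69.9 + 207.6 = 679.2
Primary income: -63.7
Secondary income: 22.1
Current account = 15.7 + 679.2 + (-63.7) + 22.1 = 653.3
(Excluded from the current account — financial account: increase in resident deposits held at foreign banks 44.0, borrowing by resident firms from foreign banks 258.2, new loans extended by domestic banks to foreign borrowers 121.8, foreign purchases of domestic corporate bonds 478.0; capital account: debt forgiveness received from foreign official creditors 34.1, sale of embassy land to a foreign government 26.0.)

653.3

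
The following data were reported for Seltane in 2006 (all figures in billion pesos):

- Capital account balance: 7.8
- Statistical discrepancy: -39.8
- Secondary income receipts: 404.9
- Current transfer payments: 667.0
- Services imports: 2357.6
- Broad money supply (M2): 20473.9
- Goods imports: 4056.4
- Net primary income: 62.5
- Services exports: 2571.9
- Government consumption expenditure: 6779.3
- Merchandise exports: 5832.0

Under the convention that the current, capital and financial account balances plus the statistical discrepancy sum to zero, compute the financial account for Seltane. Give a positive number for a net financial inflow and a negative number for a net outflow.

-1758.3

Goods balance = 5832.0 - 4056.4 = 1775.6
Services balance = 2571.9 - 2357.6 = 214.3
Trade balance (goods + services) = 1775.6 + 214.3 = 1989.9
Net primary income = 62.5
Net secondary income = 404.9 - 667.0 = -262.1
Current account = 1989.9 + 62.5 + (-262.1) = 1790.3
Financial account = -(1790.3 + 7.8 + (-39.8)) = -1758.3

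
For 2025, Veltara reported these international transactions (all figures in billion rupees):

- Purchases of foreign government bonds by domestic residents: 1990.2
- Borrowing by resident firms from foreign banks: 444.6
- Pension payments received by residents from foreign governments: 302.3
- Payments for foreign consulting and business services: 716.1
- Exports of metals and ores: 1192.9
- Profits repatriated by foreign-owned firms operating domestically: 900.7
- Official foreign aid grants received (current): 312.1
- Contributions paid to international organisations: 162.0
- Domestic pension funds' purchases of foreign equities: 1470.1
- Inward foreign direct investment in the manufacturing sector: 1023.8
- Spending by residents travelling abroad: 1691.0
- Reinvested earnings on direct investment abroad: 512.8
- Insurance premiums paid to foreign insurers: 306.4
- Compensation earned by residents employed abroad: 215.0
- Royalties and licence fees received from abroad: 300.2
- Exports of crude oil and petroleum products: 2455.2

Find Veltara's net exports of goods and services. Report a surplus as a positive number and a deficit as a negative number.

Goods: 1192.9 + 2455.2 = 3648.1
Services: -306.4 - 1691.0 - 716.1 + 300.2 = -2413.3
Trade balance = 3648.1 + (-2413.3) = 1234.8
(Excluded from the trade balance — financial account: purchases of foreign government bonds by domestic residents 1990.2, borrowing by resident firms from foreign banks 444.6, domestic pension funds' purchases of foreign equities 1470.1, inward foreign direct investment in the manufacturing sector 1023.8; secondary income: pension payments received by residents from foreign governments 302.3, official foreign aid grants received (current) 312.1, contributions paid to international organisations 162.0; primary income: profits repatriated by foreign-owned firms operating domestically 900.7, reinvested earnings on direct investment abroad 512.8, compensation earned by residents employed abroad 215.0.)

1234.8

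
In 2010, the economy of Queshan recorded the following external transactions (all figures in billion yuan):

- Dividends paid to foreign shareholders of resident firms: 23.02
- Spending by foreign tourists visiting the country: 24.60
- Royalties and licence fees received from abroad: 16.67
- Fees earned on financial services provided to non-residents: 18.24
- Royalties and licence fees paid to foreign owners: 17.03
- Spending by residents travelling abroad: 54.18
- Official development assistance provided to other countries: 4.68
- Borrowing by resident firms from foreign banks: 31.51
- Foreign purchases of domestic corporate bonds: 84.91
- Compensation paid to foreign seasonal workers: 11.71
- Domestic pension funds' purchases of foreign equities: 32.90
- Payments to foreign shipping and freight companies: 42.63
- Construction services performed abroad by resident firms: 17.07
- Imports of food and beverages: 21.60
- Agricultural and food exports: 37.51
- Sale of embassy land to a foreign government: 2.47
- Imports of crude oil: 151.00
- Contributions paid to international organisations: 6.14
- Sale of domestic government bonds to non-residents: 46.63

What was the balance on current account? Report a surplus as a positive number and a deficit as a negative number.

-217.90

Goods: -151.00 - 21.60 + 37.51 = -135.09
Services: 18.24 + 17.07 - 42.63 + 24.60 - 54.18 + 16.67 - 17.03 = -37.26
Primary income: -11.71 - 23.02 = -34.73
Secondary income: -6.14 - 4.68 = -10.82
Current account = (-135.09) + (-37.26) + (-34.73) + (-10.82) = -217.90
(Excluded from the current account — financial account: borrowing by resident firms from foreign banks 31.51, foreign purchases of domestic corporate bonds 84.91, domestic pension funds' purchases of foreign equities 32.90, sale of domestic government bonds to non-residents 46.63; capital account: sale of embassy land to a foreign government 2.47.)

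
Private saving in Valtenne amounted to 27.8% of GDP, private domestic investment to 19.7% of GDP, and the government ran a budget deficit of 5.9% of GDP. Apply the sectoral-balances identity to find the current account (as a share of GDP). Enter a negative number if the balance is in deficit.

By the sectoral-balances identity, CA = (S_private - I) + (T - G).
Private balance = 27.8 - 19.7 = 8.1
Government balance (T - G) = -5.9
CA = 8.1 + (-5.9) = 2.2

2.2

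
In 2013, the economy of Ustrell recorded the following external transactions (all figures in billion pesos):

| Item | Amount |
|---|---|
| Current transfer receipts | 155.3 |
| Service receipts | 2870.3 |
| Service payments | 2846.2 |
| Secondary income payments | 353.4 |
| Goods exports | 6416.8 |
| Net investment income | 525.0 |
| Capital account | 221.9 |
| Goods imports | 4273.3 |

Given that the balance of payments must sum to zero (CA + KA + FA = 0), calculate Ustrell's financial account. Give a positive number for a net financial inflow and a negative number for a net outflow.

-2716.4

Goods balance = 6416.8 - 4273.3 = 2143.5
Services balance = 2870.3 - 2846.2 = 24.1
Trade balance (goods + services) = 2143.5 + 24.1 = 2167.6
Net primary income = 525.0
Net secondary income = 155.3 - 353.4 = -198.1
Current account = 2167.6 + 525.0 + (-198.1) = 2494.5
Financial account = -(2494.5 + 221.9) = -2716.4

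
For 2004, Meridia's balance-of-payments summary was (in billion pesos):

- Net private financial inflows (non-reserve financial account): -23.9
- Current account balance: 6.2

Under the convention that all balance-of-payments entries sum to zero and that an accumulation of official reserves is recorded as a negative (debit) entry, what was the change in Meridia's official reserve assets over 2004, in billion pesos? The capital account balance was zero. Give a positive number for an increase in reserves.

-17.7

Official reserve transactions balance = -(6.2 + (-23.9)) = 17.7
An accumulation of reserves is recorded as a debit (negative entry), so the change in the stock of reserves is the negative of that balance.
Change in official reserves = -(17.7) = -17.7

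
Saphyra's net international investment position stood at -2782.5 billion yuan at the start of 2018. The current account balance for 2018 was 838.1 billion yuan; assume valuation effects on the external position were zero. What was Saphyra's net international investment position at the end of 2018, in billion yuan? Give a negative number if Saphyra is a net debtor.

With no valuation effects, change in NIIP = current account = 838.1
End-of-year NIIP = -2782.5 + 838.1 = -1944.4

-1944.4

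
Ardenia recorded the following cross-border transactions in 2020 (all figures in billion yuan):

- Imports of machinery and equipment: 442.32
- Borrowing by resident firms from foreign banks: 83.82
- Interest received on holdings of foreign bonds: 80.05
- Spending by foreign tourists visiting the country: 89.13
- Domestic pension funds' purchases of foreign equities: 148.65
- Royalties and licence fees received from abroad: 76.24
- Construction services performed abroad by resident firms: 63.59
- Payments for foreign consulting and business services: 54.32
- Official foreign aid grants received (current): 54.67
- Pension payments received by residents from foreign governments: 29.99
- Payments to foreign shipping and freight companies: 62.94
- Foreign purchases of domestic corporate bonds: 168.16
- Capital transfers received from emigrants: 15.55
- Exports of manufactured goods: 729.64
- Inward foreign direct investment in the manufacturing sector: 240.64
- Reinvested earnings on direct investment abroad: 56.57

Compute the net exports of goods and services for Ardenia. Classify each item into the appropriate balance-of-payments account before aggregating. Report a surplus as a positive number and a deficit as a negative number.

Goods: 729.64 - 442.32 = 287.32
Services: 63.59 + 89.13 + 76.24 - 62.94 - 54.32 = 111.70
Trade balance = 287.32 + 111.70 = 399.02
(Excluded from the trade balance — financial account: borrowing by resident firms from foreign banks 83.82, domestic pension funds' purchases of foreign equities 148.65, foreign purchases of domestic corporate bonds 168.16, inward foreign direct investment in the manufacturing sector 240.64; primary income: interest received on holdings of foreign bonds 80.05, reinvested earnings on direct investment abroad 56.57; secondary income: official foreign aid grants received (current) 54.67, pension payments received by residents from foreign governments 29.99; capital account: capital transfers received from emigrants 15.55.)

399.02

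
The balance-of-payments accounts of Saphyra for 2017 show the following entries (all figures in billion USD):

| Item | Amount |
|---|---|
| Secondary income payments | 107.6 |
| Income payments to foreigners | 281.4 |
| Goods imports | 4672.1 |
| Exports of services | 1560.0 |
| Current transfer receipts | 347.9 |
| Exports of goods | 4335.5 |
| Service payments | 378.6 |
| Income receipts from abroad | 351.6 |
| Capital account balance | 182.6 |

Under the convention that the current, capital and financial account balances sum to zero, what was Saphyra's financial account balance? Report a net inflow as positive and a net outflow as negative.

Goods balance = 4335.5 - 4672.1 = -336.6
Services balance = 1560.0 - 378.6 = 1181.4
Trade balance (goods + services) = -336.6 + 1181.4 = 844.8
Net primary income = 351.6 - 281.4 = 70.2
Net secondary income = 347.9 - 107.6 = 240.3
Current account = 844.8 + 70.2 + 240.3 = 1155.3
Financial account = -(1155.3 + 182.6) = -1337.9

-1337.9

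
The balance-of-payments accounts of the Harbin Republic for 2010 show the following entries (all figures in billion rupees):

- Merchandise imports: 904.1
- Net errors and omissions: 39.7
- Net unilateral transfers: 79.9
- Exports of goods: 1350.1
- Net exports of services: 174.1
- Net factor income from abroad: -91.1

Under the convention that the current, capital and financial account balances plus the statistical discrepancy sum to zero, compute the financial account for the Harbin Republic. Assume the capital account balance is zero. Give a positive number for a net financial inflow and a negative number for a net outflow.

Goods balance = 1350.1 - 904.1 = 446.0
Services balance = 174.1
Trade balance (goods + services) = 446.0 + 174.1 = 620.1
Net primary income = -91.1
Net secondary income = 79.9
Current account = 620.1 + (-91.1) + 79.9 = 608.9
Financial account = -(608.9 + 39.7) = -648.6

-648.6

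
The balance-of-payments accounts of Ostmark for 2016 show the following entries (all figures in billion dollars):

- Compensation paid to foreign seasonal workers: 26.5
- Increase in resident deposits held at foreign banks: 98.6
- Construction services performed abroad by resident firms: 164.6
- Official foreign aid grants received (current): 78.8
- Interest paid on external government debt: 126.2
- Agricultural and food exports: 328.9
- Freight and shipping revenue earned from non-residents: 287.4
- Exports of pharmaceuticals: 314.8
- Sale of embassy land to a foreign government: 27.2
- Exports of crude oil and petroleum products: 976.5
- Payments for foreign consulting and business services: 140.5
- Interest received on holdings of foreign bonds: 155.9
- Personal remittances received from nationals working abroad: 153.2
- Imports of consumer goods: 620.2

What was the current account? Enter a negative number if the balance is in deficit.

1546.7

Goods: 328.9 + 976.5 - 620.2 + 314.8 = 1000.0
Services: -140.5 + 287.4 + 164.6 = 311.5
Primary income: -26.5 + 155.9 - 126.2 = 3.2
Secondary income: 153.2 + 78.8 = 232.0
Current account = 1000.0 + 311.5 + 3.2 + 232.0 = 1546.7
(Excluded from the current account — financial account: increase in resident deposits held at foreign banks 98.6; capital account: sale of embassy land to a foreign government 27.2.)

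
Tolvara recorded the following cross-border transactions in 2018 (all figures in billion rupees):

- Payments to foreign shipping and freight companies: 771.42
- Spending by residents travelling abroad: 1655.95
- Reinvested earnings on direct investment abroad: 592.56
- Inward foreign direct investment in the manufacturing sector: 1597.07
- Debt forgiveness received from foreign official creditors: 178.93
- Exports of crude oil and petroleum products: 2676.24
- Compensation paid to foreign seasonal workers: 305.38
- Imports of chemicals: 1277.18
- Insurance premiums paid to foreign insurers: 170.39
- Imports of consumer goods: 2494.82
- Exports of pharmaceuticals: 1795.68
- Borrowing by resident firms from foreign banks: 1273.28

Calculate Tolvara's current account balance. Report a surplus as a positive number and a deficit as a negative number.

Goods: 1795.68 - 1277.18 + 2676.24 - 2494.82 = 699.92
Services: -170.39 - 771.42 - 1655.95 = -2597.76
Primary income: -305.38 + 592.56 = 287.18
Current account = 699.92 + (-2597.76) + 287.18 = -1610.66
(Excluded from the current account — financial account: inward foreign direct investment in the manufacturing sector 1597.07, borrowing by resident firms from foreign banks 1273.28; capital account: debt forgiveness received from foreign official creditors 178.93.)

-1610.66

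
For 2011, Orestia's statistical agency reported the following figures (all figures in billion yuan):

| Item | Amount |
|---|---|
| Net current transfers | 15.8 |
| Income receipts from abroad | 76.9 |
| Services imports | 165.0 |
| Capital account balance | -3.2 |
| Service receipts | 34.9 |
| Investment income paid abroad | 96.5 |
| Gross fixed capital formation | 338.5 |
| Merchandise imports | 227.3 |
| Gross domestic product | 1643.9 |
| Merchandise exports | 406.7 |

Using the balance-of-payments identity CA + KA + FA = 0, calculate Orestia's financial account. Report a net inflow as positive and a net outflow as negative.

Goods balance = 406.7 - 227.3 = 179.4
Services balance = 34.9 - 165.0 = -130.1
Trade balance (goods + services) = 179.4 + (-130.1) = 49.3
Net primary income = 76.9 - 96.5 = -19.6
Net secondary income = 15.8
Current account = 49.3 + (-19.6) + 15.8 = 45.5
Financial account = -(45.5 + (-3.2)) = -42.3

-42.3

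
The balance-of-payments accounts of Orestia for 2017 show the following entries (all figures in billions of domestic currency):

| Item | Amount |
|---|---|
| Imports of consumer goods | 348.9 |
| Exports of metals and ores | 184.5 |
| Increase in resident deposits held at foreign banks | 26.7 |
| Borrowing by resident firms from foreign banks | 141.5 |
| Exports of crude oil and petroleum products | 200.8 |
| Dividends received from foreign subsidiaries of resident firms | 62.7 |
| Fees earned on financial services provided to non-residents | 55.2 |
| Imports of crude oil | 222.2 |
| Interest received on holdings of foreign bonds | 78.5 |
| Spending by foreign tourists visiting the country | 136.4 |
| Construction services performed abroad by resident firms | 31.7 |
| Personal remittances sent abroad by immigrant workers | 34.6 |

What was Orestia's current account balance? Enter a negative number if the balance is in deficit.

Goods: -222.2 + 184.5 + 200.8 - 348.9 = -185.8
Services: 31.7 + 55.2 + 136.4 = 223.3
Primary income: 62.7 + 78.5 = 141.2
Secondary income: -34.6
Current account = (-185.8) + 223.3 + 141.2 + (-34.6) = 144.1
(Excluded from the current account — financial account: increase in resident deposits held at foreign banks 26.7, borrowing by resident firms from foreign banks 141.5.)

144.1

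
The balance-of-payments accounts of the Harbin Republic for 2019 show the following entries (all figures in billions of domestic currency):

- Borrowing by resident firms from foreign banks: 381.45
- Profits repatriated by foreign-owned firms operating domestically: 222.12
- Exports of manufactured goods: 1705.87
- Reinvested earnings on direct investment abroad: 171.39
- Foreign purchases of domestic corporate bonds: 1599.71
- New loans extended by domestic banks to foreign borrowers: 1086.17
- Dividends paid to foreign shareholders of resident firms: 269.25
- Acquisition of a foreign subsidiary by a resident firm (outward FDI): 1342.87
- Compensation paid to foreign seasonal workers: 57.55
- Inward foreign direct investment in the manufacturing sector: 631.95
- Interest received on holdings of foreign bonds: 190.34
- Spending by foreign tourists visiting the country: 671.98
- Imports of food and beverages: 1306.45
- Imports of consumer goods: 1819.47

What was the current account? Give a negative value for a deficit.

-935.26

Goods: 1705.87 - 1819.47 - 1306.45 = -1420.05
Services: 671.98
Primary income: 190.34 - 57.55 + 171.39 - 222.12 - 269.25 = -187.19
Current account = (-1420.05) + 671.98 + (-187.19) = -935.26
(Excluded from the current account — financial account: borrowing by resident firms from foreign banks 381.45, foreign purchases of domestic corporate bonds 1599.71, new loans extended by domestic banks to foreign borrowers 1086.17, acquisition of a foreign subsidiary by a resident firm (outward FDI) 1342.87, inward foreign direct investment in the manufacturing sector 631.95.)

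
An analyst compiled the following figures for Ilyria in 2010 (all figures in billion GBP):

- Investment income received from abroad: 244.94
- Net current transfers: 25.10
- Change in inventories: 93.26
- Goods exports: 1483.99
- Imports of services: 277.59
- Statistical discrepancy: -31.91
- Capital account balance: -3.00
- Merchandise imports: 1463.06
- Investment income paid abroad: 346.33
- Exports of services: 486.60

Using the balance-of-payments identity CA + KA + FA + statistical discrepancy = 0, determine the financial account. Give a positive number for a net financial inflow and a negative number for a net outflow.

Goods balance = 1483.99 - 1463.06 = 20.93
Services balance = 486.60 - 277.59 = 209.01
Trade balance (goods + services) = 20.93 + 209.01 = 229.94
Net primary income = 244.94 - 346.33 = -101.39
Net secondary income = 25.10
Current account = 229.94 + (-101.39) + 25.10 = 153.65
Financial account = -(153.65 + (-3.00) + (-31.91)) = -118.74

-118.74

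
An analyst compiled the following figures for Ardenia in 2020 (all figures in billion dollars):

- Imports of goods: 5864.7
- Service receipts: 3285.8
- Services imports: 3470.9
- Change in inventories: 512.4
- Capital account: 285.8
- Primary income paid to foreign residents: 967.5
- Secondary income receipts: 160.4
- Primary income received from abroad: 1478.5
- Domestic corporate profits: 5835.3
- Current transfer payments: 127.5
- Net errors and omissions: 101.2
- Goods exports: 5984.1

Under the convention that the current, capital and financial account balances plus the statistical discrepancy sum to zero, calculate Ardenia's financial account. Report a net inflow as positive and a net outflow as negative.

-865.2

Goods balance = 5984.1 - 5864.7 = 119.4
Services balance = 3285.8 - 3470.9 = -185.1
Trade balance (goods + services) = 119.4 + (-185.1) = -65.7
Net primary income = 1478.5 - 967.5 = 511.0
Net secondary income = 160.4 - 127.5 = 32.9
Current account = -65.7 + 511.0 + 32.9 = 478.2
Financial account = -(478.2 + 285.8 + 101.2) = -865.2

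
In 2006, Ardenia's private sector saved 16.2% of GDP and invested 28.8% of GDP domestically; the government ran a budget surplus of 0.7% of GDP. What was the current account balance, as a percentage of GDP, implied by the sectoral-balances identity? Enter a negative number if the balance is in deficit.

-11.9

By the sectoral-balances identity, CA = (S_private - I) + (T - G).
Private balance = 16.2 - 28.8 = -12.6
Government balance (T - G) = 0.7
CA = -12.6 + 0.7 = -11.9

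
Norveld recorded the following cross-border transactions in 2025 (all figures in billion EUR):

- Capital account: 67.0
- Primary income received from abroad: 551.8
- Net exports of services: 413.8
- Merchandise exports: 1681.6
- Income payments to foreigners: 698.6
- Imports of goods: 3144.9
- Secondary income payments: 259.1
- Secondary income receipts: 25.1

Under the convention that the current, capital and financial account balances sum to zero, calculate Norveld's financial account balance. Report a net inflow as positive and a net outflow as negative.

1363.3

Goods balance = 1681.6 - 3144.9 = -1463.3
Services balance = 413.8
Trade balance (goods + services) = -1463.3 + 413.8 = -1049.5
Net primary income = 551.8 - 698.6 = -146.8
Net secondary income = 25.1 - 259.1 = -234.0
Current account = -1049.5 + (-146.8) + (-234.0) = -1430.3
Financial account = -(-1430.3 + 67.0) = 1363.3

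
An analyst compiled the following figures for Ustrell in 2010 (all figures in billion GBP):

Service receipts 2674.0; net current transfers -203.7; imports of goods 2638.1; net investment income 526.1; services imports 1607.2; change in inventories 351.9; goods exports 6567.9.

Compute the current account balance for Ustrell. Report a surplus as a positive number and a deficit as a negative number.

5319.0

Goods balance = 6567.9 - 2638.1 = 3929.8
Services balance = 2674.0 - 1607.2 = 1066.8
Trade balance (goods + services) = 3929.8 + 1066.8 = 4996.6
Net primary income = 526.1
Net secondary income = -203.7
Current account = 4996.6 + 526.1 + (-203.7) = 5319.0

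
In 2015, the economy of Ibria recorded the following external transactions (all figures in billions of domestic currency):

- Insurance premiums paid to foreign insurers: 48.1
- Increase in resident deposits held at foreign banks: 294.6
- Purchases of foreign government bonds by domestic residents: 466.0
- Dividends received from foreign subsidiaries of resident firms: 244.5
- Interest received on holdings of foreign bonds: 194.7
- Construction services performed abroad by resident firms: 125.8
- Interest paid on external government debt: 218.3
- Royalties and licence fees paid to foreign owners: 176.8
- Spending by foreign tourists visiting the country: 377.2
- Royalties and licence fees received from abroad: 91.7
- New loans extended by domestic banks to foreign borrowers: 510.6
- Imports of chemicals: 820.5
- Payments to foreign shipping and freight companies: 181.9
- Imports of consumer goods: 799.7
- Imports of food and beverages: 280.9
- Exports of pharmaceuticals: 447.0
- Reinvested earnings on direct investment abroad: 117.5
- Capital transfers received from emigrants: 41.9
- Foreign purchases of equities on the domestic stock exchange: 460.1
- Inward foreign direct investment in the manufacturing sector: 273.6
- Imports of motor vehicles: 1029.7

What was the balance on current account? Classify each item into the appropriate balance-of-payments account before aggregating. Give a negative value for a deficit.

-1957.5

Goods: 447.0 - 280.9 - 820.5 - 1029.7 - 799.7 = -2483.8
Services: -181.9 + 377.2 - 48.1 + 91.7 - 176.8 + 125.8 = 187.9
Primary income: 117.5 - 218.3 + 194.7 + 244.5 = 338.4
Current account = (-2483.8) + 187.9 + 338.4 = -1957.5
(Excluded from the current account — financial account: increase in resident deposits held at foreign banks 294.6, purchases of foreign government bonds by domestic residents 466.0, new loans extended by domestic banks to foreign borrowers 510.6, foreign purchases of equities on the domestic stock exchange 460.1, inward foreign direct investment in the manufacturing sector 273.6; capital account: capital transfers received from emigrants 41.9.)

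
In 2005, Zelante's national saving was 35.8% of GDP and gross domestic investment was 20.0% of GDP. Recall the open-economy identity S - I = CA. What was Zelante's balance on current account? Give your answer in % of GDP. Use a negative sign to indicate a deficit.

15.8

CA = S - I = 35.8 - 20.0 = 15.8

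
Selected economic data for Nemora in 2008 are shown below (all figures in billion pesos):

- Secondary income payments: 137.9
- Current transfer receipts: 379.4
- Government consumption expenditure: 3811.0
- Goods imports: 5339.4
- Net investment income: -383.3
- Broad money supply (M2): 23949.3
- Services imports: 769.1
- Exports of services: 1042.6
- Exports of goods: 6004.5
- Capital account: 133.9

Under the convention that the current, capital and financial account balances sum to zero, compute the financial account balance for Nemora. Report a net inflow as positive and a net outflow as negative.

-930.7

Goods balance = 6004.5 - 5339.4 = 665.1
Services balance = 1042.6 - 769.1 = 273.5
Trade balance (goods + services) = 665.1 + 273.5 = 938.6
Net primary income = -383.3
Net secondary income = 379.4 - 137.9 = 241.5
Current account = 938.6 + (-383.3) + 241.5 = 796.8
Financial account = -(796.8 + 133.9) = -930.7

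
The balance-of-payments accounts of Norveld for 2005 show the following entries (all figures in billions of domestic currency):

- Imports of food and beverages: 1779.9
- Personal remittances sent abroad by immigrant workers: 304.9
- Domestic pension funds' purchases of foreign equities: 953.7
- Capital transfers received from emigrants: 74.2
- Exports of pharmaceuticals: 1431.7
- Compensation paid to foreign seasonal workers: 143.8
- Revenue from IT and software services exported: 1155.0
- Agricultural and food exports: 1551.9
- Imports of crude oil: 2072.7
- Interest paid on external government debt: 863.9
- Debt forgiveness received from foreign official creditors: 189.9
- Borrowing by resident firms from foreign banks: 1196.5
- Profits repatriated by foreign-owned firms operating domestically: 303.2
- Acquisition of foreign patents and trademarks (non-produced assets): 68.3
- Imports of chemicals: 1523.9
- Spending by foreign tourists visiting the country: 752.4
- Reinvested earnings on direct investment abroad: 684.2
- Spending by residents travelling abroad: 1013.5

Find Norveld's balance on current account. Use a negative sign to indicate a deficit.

Goods: -2072.7 + 1551.9 + 1431.7 - 1779.9 - 1523.9 = -2392.9
Services: 752.4 - 1013.5 + 1155.0 = 893.9
Primary income: -143.8 - 863.9 - 303.2 + 684.2 = -626.7
Secondary income: -304.9
Current account = (-2392.9) + 893.9 + (-626.7) + (-304.9) = -2430.6
(Excluded from the current account — financial account: domestic pension funds' purchases of foreign equities 953.7, borrowing by resident firms from foreign banks 1196.5; capital account: capital transfers received from emigrants 74.2, debt forgiveness received from foreign official creditors 189.9, acquisition of foreign patents and trademarks (non-produced assets) 68.3.)

-2430.6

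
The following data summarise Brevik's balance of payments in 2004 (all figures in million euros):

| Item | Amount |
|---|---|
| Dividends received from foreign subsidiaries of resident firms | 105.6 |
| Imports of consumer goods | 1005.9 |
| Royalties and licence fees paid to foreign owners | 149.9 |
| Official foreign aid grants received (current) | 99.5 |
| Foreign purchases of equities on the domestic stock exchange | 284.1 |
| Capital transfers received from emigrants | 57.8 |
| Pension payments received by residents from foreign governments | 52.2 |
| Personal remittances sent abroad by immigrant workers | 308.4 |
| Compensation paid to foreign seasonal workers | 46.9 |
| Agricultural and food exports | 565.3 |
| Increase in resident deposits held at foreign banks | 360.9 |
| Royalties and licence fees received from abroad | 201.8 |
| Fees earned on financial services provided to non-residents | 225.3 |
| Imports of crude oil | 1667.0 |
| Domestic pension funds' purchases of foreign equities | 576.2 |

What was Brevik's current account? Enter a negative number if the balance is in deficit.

Goods: -1005.9 + 565.3 - 1667.0 = -2107.6
Services: -149.9 + 201.8 + 225.3 = 277.2
Primary income: -46.9 + 105.6 = 58.7
Secondary income: 99.5 - 308.4 + 52.2 = -156.7
Current account = (-2107.6) + 277.2 + 58.7 + (-156.7) = -1928.4
(Excluded from the current account — financial account: foreign purchases of equities on the domestic stock exchange 284.1, increase in resident deposits held at foreign banks 360.9, domestic pension funds' purchases of foreign equities 576.2; capital account: capital transfers received from emigrants 57.8.)

-1928.4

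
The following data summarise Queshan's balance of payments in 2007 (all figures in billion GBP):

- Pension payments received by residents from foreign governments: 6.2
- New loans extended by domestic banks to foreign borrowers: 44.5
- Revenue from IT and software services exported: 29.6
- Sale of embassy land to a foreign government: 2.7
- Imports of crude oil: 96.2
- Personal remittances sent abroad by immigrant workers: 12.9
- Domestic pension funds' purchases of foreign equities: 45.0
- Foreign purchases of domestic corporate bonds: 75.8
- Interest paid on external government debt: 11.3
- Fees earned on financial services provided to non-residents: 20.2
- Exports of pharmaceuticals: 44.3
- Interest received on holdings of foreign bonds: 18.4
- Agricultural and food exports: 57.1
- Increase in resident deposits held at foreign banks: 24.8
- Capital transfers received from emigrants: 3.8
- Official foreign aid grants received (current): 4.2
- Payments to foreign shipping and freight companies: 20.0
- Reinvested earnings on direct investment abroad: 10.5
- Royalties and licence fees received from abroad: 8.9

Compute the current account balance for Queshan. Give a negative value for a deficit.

59.0

Goods: 57.1 + 44.3 - 96.2 = 5.2
Services: 29.6 - 20.0 + 20.2 + 8.9 = 38.7
Primary income: -11.3 + 10.5 + 18.4 = 17.6
Secondary income: 6.2 - 12.9 + 4.2 = -2.5
Current account = 5.2 + 38.7 + 17.6 + (-2.5) = 59.0
(Excluded from the current account — financial account: new loans extended by domestic banks to foreign borrowers 44.5, domestic pension funds' purchases of foreign equities 45.0, foreign purchases of domestic corporate bonds 75.8, increase in resident deposits held at foreign banks 24.8; capital account: sale of embassy land to a foreign government 2.7, capital transfers received from emigrants 3.8.)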